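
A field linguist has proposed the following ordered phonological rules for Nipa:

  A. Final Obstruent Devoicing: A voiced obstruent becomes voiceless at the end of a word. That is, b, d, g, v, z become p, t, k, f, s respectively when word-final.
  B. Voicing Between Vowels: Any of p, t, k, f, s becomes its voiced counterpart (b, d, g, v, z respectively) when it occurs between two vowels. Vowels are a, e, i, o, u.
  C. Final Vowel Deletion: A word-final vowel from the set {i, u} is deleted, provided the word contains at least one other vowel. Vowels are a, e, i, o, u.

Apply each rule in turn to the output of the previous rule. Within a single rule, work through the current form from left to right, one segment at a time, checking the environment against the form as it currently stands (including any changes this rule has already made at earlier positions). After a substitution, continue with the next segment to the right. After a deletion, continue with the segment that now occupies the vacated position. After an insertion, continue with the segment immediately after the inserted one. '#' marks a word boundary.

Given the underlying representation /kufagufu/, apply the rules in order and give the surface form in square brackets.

[kuvaguv]

A Final Obstruent Devoicing: no change — [kufagufu]
B Voicing Between Vowels: [kufagufu] → [kuvaguvu]
C Final Vowel Deletion: [kuvaguvu] → [kuvaguv]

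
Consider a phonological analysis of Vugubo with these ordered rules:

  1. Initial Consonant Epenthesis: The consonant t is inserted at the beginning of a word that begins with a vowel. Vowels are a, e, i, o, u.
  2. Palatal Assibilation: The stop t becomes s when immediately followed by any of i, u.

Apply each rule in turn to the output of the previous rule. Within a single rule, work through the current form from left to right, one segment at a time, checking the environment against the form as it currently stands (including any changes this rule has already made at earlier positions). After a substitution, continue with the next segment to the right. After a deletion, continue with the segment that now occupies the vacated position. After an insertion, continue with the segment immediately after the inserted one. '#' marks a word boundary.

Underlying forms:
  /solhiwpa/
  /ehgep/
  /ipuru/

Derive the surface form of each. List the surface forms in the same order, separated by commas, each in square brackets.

[solhiwpa], [tehgep], [sipuru]

/solhiwpa/:
  1 Initial Consonant Epenthesis: no change — [solhiwpa]
  2 Palatal Assibilation: no change — [solhiwpa]
/ehgep/:
  1 Initial Consonant Epenthesis: [ehgep] → [tehgep]
  2 Palatal Assibilation: no change — [tehgep]
/ipuru/:
  1 Initial Consonant Epenthesis: [ipuru] → [tipuru]
  2 Palatal Assibilation: [tipuru] → [sipuru]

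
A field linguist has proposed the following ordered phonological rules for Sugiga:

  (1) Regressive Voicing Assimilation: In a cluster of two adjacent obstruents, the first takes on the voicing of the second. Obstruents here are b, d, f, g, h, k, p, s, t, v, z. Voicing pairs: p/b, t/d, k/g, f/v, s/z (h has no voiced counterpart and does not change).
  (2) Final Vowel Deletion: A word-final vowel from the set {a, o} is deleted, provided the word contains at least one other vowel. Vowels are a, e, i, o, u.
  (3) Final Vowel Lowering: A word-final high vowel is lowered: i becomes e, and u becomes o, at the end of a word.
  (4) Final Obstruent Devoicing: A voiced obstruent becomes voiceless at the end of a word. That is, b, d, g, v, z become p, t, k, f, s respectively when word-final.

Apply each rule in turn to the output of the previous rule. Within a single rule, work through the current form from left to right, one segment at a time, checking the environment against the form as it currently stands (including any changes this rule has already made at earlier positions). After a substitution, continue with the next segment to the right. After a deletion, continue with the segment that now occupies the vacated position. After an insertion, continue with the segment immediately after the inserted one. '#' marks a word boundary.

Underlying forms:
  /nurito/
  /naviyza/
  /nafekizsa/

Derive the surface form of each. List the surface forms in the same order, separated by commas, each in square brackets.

/nurito/:
  (1) Regressive Voicing Assimilation: no change — [nurito]
  (2) Final Vowel Deletion: [nurito] → [nurit]
  (3) Final Vowel Lowering: no change — [nurit]
  (4) Final Obstruent Devoicing: no change — [nurit]
/naviyza/:
  (1) Regressive Voicing Assimilation: no change — [naviyza]
  (2) Final Vowel Deletion: [naviyza] → [naviyz]
  (3) Final Vowel Lowering: no change — [naviyz]
  (4) Final Obstruent Devoicing: [naviyz] → [naviys]
/nafekizsa/:
  (1) Regressive Voicing Assimilation: [nafekizsa] → [nafekissa]
  (2) Final Vowel Deletion: [nafekissa] → [nafekiss]
  (3) Final Vowel Lowering: no change — [nafekiss]
  (4) Final Obstruent Devoicing: no change — [nafekiss]

[nurit], [naviys], [nafekiss]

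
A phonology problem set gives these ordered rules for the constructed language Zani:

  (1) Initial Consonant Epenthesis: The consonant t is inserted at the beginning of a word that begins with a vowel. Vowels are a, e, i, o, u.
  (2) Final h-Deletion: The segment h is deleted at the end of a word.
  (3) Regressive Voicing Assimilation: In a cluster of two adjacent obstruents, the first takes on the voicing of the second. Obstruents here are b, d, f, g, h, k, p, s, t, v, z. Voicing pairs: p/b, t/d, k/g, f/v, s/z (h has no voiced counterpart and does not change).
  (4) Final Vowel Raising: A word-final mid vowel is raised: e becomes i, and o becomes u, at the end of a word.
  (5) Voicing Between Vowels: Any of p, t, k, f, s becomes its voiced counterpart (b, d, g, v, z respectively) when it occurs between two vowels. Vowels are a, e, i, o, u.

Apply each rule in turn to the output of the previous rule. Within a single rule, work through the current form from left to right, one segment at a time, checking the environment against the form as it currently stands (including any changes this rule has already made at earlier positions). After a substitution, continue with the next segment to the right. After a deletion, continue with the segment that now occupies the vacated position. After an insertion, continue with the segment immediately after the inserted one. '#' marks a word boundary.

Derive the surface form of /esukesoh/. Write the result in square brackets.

[tezugezu]

(1) Initial Consonant Epenthesis: [esukesoh] → [tesukesoh]
(2) Final h-Deletion: [tesukesoh] → [tesukeso]
(3) Regressive Voicing Assimilation: no change — [tesukeso]
(4) Final Vowel Raising: [tesukeso] → [tesukesu]
(5) Voicing Between Vowels: [tesukesu] → [tezugezu]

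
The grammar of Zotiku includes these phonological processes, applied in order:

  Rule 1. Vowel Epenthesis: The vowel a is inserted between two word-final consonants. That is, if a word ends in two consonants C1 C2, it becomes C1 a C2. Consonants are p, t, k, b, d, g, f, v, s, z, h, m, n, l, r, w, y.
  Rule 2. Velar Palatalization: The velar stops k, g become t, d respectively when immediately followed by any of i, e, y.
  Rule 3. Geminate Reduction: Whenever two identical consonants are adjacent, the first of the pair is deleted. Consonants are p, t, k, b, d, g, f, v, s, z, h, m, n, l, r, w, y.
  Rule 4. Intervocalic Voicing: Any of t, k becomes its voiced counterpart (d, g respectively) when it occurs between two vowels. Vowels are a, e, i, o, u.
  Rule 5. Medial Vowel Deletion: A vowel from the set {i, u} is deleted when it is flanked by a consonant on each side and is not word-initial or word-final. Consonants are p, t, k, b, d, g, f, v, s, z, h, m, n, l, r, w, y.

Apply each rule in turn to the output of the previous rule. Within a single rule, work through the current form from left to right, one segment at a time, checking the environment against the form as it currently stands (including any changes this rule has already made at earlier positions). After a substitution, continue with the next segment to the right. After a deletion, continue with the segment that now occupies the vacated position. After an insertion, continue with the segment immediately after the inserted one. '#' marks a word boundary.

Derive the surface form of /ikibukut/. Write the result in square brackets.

Rule 1 Vowel Epenthesis: no change — [ikibukut]
Rule 2 Velar Palatalization: [ikibukut] → [itibukut]
Rule 3 Geminate Reduction: no change — [itibukut]
Rule 4 Intervocalic Voicing: [itibukut] → [idibugut]
Rule 5 Medial Vowel Deletion: [idibugut] → [idbgt]

[idbgt]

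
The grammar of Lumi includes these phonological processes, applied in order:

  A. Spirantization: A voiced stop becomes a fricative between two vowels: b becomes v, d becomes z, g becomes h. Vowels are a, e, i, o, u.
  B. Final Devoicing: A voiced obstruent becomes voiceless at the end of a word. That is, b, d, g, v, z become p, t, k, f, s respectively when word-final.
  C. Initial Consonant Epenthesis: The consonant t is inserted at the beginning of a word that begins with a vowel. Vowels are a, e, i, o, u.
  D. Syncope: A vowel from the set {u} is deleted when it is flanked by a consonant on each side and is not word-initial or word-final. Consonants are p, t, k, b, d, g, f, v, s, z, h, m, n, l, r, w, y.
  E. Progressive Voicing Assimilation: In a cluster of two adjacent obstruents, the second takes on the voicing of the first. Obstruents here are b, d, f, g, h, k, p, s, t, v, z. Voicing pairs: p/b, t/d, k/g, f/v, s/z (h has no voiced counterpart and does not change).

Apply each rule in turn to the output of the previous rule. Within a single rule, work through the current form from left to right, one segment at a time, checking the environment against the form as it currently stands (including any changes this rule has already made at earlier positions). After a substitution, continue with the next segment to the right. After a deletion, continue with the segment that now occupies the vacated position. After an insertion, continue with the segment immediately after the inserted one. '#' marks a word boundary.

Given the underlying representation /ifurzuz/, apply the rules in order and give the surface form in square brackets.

A Spirantization: no change — [ifurzuz]
B Final Devoicing: [ifurzuz] → [ifurzus]
C Initial Consonant Epenthesis: [ifurzus] → [tifurzus]
D Syncope: [tifurzus] → [tifrzs]
E Progressive Voicing Assimilation: [tifrzs] → [tifrzz]

[tifrzz]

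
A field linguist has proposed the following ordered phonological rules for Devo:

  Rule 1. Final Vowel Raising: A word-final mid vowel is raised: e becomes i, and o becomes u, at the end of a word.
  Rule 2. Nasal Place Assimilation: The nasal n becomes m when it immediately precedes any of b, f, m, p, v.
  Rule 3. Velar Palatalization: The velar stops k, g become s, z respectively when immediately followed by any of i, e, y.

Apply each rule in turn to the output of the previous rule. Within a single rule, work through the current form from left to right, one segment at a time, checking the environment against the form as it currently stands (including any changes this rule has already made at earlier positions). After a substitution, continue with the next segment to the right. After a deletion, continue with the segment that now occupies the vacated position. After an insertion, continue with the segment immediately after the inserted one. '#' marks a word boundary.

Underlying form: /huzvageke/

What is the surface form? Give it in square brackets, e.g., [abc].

[huzvazesi]

Rule 1 Final Vowel Raising: [huzvageke] → [huzvageki]
Rule 2 Nasal Place Assimilation: no change — [huzvageki]
Rule 3 Velar Palatalization: [huzvageki] → [huzvazesi]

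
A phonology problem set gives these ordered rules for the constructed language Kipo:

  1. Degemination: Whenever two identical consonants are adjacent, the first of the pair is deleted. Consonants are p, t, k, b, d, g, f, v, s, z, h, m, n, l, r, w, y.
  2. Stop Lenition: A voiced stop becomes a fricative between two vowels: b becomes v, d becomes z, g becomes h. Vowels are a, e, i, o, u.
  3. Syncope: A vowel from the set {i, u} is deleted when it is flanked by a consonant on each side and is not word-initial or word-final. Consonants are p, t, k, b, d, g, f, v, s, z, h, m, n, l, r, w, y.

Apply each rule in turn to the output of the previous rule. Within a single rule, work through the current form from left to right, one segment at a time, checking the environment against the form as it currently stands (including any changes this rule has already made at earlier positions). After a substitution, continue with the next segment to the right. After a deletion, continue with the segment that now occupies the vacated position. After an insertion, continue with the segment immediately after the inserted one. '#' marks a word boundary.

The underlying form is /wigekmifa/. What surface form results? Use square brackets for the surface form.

[whekmfa]

1 Degemination: no change — [wigekmifa]
2 Stop Lenition: [wigekmifa] → [wihekmifa]
3 Syncope: [wihekmifa] → [whekmfa]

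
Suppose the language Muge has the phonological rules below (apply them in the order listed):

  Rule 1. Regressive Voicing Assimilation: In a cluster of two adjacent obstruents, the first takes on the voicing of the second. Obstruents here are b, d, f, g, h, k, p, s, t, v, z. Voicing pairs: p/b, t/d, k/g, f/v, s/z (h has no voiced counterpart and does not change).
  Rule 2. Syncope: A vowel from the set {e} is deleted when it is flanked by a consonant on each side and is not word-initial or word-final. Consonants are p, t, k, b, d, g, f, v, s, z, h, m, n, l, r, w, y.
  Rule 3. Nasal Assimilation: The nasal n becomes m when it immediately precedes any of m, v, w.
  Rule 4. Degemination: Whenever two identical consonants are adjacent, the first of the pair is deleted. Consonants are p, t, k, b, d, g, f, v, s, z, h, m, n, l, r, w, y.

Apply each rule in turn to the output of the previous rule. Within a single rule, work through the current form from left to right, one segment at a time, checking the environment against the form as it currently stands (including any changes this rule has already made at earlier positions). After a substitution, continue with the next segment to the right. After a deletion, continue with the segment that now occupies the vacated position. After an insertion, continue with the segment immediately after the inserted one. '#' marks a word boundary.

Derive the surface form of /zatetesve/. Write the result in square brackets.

[zatzve]

Rule 1 Regressive Voicing Assimilation: [zatetesve] → [zatetezve]
Rule 2 Syncope: [zatetezve] → [zattzve]
Rule 3 Nasal Assimilation: no change — [zattzve]
Rule 4 Degemination: [zattzve] → [zatzve]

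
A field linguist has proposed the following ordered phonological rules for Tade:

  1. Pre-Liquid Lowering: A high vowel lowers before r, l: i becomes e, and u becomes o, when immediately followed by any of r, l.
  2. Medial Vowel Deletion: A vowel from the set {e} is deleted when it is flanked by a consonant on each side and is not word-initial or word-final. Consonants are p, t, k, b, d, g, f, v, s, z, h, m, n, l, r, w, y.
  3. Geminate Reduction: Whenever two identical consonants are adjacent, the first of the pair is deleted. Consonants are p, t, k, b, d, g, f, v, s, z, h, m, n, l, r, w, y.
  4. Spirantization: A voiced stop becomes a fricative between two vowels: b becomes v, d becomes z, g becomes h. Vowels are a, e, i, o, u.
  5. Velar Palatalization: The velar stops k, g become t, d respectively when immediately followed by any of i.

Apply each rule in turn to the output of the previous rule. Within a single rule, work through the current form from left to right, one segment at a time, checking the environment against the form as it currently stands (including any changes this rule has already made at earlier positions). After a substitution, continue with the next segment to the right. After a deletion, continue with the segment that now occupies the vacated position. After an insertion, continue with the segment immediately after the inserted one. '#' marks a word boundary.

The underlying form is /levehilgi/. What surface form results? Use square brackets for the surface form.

[lvhldi]

1 Pre-Liquid Lowering: [levehilgi] → [levehelgi]
2 Medial Vowel Deletion: [levehelgi] → [lvhlgi]
3 Geminate Reduction: no change — [lvhlgi]
4 Spirantization: no change — [lvhlgi]
5 Velar Palatalization: [lvhlgi] → [lvhldi]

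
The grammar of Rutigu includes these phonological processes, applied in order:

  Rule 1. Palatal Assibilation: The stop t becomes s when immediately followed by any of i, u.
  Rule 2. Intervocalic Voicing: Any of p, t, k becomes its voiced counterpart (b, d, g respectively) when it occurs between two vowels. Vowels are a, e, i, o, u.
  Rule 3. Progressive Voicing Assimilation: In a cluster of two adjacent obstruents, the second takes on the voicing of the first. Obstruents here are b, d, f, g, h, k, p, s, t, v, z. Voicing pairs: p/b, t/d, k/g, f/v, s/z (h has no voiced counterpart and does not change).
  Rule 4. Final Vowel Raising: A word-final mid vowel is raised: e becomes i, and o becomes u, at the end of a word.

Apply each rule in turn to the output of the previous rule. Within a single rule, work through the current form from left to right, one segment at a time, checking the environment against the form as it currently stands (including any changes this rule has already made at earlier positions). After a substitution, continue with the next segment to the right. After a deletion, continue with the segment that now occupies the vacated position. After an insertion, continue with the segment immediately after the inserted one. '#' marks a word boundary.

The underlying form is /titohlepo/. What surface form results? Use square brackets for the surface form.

[sidohlebu]

Rule 1 Palatal Assibilation: [titohlepo] → [sitohlepo]
Rule 2 Intervocalic Voicing: [sitohlepo] → [sidohlebo]
Rule 3 Progressive Voicing Assimilation: no change — [sidohlebo]
Rule 4 Final Vowel Raising: [sidohlebo] → [sidohlebu]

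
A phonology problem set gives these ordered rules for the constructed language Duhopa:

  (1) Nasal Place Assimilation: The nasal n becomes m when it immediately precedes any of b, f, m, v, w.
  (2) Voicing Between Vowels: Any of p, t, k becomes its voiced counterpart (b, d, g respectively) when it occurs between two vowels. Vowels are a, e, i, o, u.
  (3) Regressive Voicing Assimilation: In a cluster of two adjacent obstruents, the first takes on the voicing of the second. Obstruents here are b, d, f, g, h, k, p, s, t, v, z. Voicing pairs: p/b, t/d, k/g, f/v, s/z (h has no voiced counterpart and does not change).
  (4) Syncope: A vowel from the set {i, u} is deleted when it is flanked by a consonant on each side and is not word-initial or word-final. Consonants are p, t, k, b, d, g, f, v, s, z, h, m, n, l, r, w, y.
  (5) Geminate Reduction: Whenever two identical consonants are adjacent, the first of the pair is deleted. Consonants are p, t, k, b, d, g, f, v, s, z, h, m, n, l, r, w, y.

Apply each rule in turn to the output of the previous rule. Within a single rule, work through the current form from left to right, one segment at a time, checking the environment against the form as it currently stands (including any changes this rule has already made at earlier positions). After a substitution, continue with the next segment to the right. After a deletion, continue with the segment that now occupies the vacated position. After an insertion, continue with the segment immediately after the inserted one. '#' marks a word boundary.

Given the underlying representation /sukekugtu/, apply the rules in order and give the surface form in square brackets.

[sgegktu]

(1) Nasal Place Assimilation: no change — [sukekugtu]
(2) Voicing Between Vowels: [sukekugtu] → [sugegugtu]
(3) Regressive Voicing Assimilation: [sugegugtu] → [sugeguktu]
(4) Syncope: [sugeguktu] → [sgegktu]
(5) Geminate Reduction: no change — [sgegktu]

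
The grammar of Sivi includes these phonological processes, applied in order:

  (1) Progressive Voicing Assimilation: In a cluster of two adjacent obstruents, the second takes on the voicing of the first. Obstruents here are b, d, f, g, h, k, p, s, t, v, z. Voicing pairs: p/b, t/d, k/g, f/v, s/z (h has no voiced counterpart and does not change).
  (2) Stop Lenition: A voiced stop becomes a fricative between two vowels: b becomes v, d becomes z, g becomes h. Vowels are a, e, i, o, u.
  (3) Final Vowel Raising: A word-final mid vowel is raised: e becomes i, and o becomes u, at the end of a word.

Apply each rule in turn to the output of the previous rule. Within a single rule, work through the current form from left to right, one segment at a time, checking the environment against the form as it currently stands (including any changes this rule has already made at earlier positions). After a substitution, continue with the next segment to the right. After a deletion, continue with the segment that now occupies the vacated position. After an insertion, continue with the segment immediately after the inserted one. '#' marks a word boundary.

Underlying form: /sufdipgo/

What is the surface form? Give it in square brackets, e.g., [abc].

(1) Progressive Voicing Assimilation: [sufdipgo] → [suftipko]
(2) Stop Lenition: no change — [suftipko]
(3) Final Vowel Raising: [suftipko] → [suftipku]

[suftipku]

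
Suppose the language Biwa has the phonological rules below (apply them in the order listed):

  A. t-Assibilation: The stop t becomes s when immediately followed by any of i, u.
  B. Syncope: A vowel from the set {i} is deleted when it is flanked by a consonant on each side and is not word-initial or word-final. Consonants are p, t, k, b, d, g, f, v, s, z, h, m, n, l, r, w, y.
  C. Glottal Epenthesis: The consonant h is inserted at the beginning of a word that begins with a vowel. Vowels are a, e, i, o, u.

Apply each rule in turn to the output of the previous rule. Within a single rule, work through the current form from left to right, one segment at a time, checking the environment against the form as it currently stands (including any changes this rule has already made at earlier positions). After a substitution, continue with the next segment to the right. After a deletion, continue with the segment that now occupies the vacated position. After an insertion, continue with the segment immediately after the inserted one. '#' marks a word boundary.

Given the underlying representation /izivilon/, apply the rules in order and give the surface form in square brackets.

[hizvlon]

A t-Assibilation: no change — [izivilon]
B Syncope: [izivilon] → [izvlon]
C Glottal Epenthesis: [izvlon] → [hizvlon]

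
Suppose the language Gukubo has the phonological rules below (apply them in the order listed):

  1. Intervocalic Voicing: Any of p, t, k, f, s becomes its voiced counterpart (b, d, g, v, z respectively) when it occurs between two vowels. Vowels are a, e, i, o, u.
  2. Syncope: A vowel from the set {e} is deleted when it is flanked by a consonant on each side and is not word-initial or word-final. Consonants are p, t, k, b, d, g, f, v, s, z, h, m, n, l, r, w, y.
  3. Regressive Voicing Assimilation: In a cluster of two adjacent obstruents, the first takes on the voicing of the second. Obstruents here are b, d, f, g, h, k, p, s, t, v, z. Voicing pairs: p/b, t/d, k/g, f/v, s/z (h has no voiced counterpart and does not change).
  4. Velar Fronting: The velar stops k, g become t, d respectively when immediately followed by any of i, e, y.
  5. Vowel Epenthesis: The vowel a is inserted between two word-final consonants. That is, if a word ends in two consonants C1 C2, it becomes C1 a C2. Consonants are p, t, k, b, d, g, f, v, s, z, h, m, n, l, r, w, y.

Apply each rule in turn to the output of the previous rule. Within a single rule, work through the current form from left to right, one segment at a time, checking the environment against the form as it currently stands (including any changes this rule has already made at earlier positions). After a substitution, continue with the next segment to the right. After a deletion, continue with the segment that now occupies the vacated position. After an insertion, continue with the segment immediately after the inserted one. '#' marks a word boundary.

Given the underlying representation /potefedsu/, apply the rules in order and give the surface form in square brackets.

[podvtsu]

1 Intervocalic Voicing: [potefedsu] → [podevedsu]
2 Syncope: [podevedsu] → [podvdsu]
3 Regressive Voicing Assimilation: [podvdsu] → [podvtsu]
4 Velar Fronting: no change — [podvtsu]
5 Vowel Epenthesis: no change — [podvtsu]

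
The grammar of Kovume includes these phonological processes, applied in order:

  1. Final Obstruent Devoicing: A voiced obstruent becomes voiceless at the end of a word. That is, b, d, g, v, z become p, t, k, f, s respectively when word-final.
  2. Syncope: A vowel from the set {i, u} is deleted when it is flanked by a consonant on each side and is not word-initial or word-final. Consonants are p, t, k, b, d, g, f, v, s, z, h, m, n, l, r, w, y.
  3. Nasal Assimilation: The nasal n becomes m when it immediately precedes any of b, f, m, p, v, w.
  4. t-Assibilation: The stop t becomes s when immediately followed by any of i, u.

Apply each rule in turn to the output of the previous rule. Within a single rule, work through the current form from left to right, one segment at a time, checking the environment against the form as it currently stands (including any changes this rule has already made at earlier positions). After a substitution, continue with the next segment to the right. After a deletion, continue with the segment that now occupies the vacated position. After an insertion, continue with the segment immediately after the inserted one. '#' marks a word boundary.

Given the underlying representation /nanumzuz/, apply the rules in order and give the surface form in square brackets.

[nammzs]

1 Final Obstruent Devoicing: [nanumzuz] → [nanumzus]
2 Syncope: [nanumzus] → [nanmzs]
3 Nasal Assimilation: [nanmzs] → [nammzs]
4 t-Assibilation: no change — [nammzs]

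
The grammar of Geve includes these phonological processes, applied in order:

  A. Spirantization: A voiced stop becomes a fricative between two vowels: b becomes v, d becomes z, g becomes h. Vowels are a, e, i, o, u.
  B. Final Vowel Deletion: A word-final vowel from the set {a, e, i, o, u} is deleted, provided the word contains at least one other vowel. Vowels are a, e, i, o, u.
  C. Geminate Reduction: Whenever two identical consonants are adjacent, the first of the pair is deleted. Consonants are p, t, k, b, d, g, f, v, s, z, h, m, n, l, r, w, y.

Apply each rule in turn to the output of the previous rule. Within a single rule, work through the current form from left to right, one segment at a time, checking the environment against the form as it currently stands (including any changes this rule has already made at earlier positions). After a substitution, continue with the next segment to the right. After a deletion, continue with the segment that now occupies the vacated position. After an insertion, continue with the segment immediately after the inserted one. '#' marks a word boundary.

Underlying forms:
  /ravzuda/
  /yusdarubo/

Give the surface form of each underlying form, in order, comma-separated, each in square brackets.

[ravzuz], [yusdaruv]

/ravzuda/:
  A Spirantization: [ravzuda] → [ravzuza]
  B Final Vowel Deletion: [ravzuza] → [ravzuz]
  C Geminate Reduction: no change — [ravzuz]
/yusdarubo/:
  A Spirantization: [yusdarubo] → [yusdaruvo]
  B Final Vowel Deletion: [yusdaruvo] → [yusdaruv]
  C Geminate Reduction: no change — [yusdaruv]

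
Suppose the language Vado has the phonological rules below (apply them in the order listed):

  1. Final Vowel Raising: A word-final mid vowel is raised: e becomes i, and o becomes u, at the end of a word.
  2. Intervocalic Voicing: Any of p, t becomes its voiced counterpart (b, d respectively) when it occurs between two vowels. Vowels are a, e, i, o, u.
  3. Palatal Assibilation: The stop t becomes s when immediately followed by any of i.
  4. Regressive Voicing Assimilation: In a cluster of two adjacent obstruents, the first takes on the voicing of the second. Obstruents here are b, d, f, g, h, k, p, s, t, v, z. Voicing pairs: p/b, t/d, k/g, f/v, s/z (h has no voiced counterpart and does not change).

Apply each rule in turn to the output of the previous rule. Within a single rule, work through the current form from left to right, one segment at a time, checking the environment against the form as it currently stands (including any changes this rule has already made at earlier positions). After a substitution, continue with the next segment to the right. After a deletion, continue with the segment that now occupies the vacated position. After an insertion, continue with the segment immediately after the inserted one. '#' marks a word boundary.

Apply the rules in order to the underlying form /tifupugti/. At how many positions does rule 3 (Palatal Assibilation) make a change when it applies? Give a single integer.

2

1 Final Vowel Raising: no change — [tifupugti]
2 Intervocalic Voicing: [tifupugti] → [tifubugti]
3 Palatal Assibilation: [tifubugti] → [sifubugsi]
4 Regressive Voicing Assimilation: [sifubugsi] → [sifubuksi]
Rule 3 changed 2 position(s).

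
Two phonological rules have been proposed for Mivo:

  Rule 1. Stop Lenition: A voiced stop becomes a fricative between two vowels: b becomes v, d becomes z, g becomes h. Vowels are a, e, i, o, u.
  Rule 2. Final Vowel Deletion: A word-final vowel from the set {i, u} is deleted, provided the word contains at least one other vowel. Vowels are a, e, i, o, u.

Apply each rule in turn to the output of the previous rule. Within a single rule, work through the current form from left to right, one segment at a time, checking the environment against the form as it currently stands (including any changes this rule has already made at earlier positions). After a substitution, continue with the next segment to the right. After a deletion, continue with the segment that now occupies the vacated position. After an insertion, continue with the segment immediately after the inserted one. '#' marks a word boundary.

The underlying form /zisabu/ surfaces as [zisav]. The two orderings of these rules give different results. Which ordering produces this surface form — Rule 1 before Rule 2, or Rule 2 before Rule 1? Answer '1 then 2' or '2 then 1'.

Order 1 then 2:
  1 Stop Lenition: [zisabu] → [zisavu]
  2 Final Vowel Deletion: [zisavu] → [zisav]
  result: [zisav]
Order 2 then 1:
  2 Final Vowel Deletion: [zisabu] → [zisab]
  1 Stop Lenition: no change — [zisab]
  result: [zisab]

1 then 2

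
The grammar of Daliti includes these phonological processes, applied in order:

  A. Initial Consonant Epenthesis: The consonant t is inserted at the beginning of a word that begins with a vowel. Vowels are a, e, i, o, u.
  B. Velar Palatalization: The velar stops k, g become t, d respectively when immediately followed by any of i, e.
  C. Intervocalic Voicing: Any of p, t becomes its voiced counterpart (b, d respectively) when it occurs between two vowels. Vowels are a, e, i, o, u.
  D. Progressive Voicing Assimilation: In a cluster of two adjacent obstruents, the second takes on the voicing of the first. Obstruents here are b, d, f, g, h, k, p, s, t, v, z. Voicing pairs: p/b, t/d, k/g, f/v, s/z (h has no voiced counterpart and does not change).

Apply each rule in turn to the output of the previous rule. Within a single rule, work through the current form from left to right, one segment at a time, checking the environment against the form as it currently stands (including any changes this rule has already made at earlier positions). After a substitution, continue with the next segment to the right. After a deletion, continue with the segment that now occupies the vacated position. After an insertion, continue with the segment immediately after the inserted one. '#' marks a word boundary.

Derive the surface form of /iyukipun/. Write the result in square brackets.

[tiyudibun]

A Initial Consonant Epenthesis: [iyukipun] → [tiyukipun]
B Velar Palatalization: [tiyukipun] → [tiyutipun]
C Intervocalic Voicing: [tiyutipun] → [tiyudibun]
D Progressive Voicing Assimilation: no change — [tiyudibun]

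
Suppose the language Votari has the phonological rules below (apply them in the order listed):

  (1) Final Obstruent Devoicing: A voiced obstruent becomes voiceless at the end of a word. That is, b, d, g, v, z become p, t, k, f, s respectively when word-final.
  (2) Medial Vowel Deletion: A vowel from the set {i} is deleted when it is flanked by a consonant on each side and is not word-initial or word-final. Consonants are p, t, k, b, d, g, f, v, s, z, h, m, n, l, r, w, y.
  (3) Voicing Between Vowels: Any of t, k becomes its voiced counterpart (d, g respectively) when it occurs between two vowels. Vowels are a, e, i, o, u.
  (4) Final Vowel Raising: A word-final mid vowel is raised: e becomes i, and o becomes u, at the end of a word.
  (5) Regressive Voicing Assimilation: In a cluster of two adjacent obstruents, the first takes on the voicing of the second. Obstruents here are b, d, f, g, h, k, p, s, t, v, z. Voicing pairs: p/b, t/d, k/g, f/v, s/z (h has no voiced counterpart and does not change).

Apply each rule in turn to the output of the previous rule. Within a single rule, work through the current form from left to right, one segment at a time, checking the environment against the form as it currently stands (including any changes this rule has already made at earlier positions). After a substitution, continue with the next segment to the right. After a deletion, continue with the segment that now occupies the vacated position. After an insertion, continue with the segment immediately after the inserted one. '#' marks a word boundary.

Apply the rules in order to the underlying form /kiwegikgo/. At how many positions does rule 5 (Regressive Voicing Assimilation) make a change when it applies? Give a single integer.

2

(1) Final Obstruent Devoicing: no change — [kiwegikgo]
(2) Medial Vowel Deletion: [kiwegikgo] → [kwegkgo]
(3) Voicing Between Vowels: no change — [kwegkgo]
(4) Final Vowel Raising: [kwegkgo] → [kwegkgu]
(5) Regressive Voicing Assimilation: [kwegkgu] → [kwekggu]
Rule 5 changed 2 position(s).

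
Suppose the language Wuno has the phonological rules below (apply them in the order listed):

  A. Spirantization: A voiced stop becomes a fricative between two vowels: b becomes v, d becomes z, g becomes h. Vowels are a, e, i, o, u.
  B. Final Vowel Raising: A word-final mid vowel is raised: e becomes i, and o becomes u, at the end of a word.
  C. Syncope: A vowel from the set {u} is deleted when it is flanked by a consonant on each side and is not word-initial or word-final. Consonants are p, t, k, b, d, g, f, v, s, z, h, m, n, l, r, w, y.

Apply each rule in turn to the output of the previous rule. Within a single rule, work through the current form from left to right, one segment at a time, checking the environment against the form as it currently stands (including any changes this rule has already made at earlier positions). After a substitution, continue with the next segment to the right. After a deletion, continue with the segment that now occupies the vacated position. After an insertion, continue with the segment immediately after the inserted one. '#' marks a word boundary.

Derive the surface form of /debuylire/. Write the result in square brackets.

[devyliri]

A Spirantization: [debuylire] → [devuylire]
B Final Vowel Raising: [devuylire] → [devuyliri]
C Syncope: [devuyliri] → [devyliri]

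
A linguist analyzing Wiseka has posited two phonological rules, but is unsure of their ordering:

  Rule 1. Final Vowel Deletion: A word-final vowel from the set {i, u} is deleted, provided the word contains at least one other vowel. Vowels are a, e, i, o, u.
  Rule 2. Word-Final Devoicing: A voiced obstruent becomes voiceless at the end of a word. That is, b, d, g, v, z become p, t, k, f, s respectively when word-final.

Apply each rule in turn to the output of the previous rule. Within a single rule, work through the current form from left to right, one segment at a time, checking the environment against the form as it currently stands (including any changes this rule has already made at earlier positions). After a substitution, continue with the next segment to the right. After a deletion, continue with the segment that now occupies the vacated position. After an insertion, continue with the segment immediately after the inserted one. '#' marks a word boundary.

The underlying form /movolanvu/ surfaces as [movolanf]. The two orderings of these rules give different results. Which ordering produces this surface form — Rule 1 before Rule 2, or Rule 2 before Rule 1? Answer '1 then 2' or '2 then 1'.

1 then 2

Order 1 then 2:
  1 Final Vowel Deletion: [movolanvu] → [movolanv]
  2 Word-Final Devoicing: [movolanv] → [movolanf]
  result: [movolanf]
Order 2 then 1:
  2 Word-Final Devoicing: no change — [movolanvu]
  1 Final Vowel Deletion: [movolanvu] → [movolanv]
  result: [movolanv]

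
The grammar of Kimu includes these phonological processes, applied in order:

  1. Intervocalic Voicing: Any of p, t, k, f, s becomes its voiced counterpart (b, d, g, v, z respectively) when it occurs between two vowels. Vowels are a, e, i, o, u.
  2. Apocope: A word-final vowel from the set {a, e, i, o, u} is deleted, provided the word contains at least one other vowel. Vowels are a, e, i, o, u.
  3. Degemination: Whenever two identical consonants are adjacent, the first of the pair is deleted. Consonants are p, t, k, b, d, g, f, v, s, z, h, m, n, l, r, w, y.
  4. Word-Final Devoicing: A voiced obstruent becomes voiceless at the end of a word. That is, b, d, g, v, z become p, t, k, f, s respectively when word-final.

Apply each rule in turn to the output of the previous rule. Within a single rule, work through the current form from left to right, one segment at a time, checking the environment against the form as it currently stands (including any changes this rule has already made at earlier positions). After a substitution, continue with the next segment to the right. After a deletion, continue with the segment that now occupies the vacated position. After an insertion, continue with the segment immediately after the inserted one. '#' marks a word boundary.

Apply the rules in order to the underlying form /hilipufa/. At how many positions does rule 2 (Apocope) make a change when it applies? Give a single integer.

1

1 Intervocalic Voicing: [hilipufa] → [hilibuva]
2 Apocope: [hilibuva] → [hilibuv]
3 Degemination: no change — [hilibuv]
4 Word-Final Devoicing: [hilibuv] → [hilibuf]
Rule 2 changed 1 position(s).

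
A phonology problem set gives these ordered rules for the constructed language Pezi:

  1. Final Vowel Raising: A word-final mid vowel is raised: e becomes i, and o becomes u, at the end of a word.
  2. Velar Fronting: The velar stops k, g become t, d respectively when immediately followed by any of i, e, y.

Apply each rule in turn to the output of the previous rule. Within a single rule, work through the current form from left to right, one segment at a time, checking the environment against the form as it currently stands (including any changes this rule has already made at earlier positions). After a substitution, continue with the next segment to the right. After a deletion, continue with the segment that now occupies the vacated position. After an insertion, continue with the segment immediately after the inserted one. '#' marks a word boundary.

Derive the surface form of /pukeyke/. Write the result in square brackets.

[puteyti]

1 Final Vowel Raising: [pukeyke] → [pukeyki]
2 Velar Fronting: [pukeyki] → [puteyti]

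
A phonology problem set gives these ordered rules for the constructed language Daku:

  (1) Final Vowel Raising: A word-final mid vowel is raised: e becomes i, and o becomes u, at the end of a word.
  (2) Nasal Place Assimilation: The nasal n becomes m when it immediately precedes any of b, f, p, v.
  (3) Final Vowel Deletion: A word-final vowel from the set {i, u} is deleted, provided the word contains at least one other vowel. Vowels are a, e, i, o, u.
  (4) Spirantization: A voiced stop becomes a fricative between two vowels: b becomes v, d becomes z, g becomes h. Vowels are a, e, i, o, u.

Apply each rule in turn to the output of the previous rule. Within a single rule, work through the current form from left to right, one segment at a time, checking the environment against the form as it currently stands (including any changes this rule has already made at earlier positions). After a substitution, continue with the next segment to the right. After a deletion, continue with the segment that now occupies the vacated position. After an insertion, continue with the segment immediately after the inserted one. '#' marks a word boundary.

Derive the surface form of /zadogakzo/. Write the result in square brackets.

(1) Final Vowel Raising: [zadogakzo] → [zadogakzu]
(2) Nasal Place Assimilation: no change — [zadogakzu]
(3) Final Vowel Deletion: [zadogakzu] → [zadogakz]
(4) Spirantization: [zadogakz] → [zazohakz]

[zazohakz]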